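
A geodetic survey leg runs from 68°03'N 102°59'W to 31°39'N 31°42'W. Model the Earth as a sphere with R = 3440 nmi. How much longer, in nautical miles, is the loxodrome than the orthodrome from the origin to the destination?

137 nmi

Great circle: cos σ = sin φ₁ sin φ₂ + cos φ₁ cos φ₂ cos Δλ,  σ = 0.9412 rad → d_gc = 3237.8 nmi
Rhumb line: Δψ = -1.0574, q = Δφ/Δψ = 0.6008, d_rh = R√(Δφ²+q²Δλ²) = 3374.6 nmi
Excess = 3374.6 − 3237.8 = 136.8 ≈ 137 nmi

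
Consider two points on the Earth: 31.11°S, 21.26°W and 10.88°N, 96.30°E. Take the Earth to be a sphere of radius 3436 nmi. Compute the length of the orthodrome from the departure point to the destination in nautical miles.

7143 nmi

Haversine: a = sin²(Δφ/2)+cos φ₁ cos φ₂ sin²(Δλ/2) = 0.74327;  σ = 2·atan2(√a,√(1−a))
σ = 119.113° → d = Rσ = 3436·2.07892 = 7143 nmi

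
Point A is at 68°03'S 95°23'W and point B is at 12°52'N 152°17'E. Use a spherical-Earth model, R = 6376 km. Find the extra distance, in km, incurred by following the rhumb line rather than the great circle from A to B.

Great circle: cos σ = sin φ₁ sin φ₂ + cos φ₁ cos φ₂ cos Δλ,  σ = 1.9231 rad → d_gc = 12261.4 km
Rhumb line: Δψ = +1.8667, q = Δφ/Δψ = 0.7565, d_rh = R√(Δφ²+q²Δλ²) = 13058.4 km
Excess = 13058.4 − 12261.4 = 797.0 ≈ 797 km

797 km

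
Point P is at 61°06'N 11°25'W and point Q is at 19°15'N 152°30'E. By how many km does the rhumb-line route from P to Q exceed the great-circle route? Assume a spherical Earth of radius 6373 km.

2971 km

Great circle: cos σ = sin φ₁ sin φ₂ + cos φ₁ cos φ₂ cos Δλ,  σ = 1.7211 rad → d_gc = 10968.8 km
Rhumb line: Δψ = -1.0135, q = Δφ/Δψ = 0.7207, d_rh = R√(Δφ²+q²Δλ²) = 13939.8 km
Excess = 13939.8 − 10968.8 = 2971.0 ≈ 2971 km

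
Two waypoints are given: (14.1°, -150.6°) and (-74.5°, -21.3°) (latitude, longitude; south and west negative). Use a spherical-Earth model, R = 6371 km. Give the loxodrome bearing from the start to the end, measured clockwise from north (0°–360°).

Meridional parts: M(φ₁)=+0.2486, M(φ₂)=-1.9944 → ΔM = -2.2430;  Δλ = +2.2567 rad
tan C = Δλ / ΔM = -1.0061 → C = 134.83°

134.8°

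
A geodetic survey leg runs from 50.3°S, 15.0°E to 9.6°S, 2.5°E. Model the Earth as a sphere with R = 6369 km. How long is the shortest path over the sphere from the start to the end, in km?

4668 km

cos σ = sin φ₁ sin φ₂ + cos φ₁ cos φ₂ cos Δλ
      = sin(-50.30°)sin(-9.60°) + cos(-50.30°)cos(-9.60°)cos(-12.50°) = 0.7432
σ = 41.995° → d = Rσ = 6369·0.73295 = 4668 km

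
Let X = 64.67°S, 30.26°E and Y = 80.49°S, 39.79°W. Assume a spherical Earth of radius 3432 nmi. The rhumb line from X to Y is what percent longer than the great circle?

Great circle: σ = 0.4139 rad → d_gc = Rσ = 1420.5 nmi
Rhumb: Δφ = -0.2761, Δλ = -1.2226, Δψ = -0.9938, q = Δφ/Δψ = 0.2778 → d_rh = R√(Δφ²+q²Δλ²) = 1502.3 nmi
Excess = (1502.3 − 1420.5) / 1420.5 = 81.8 / 1420.5 = 5.76% ≈ 5.8%

5.8%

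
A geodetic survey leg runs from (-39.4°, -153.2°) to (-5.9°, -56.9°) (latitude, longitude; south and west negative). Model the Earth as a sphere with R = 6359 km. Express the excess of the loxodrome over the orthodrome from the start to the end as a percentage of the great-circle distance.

2.5%

Great circle: σ = 1.5899 rad → d_gc = Rσ = 10110.2 km
Rhumb: Δφ = +0.5847, Δλ = +1.6808, Δψ = +0.6461, q = Δφ/Δψ = 0.9049 → d_rh = R√(Δφ²+q²Δλ²) = 10361.4 km
Excess = (10361.4 − 10110.2) / 10110.2 = 251.2 / 10110.2 = 2.48% ≈ 2.5%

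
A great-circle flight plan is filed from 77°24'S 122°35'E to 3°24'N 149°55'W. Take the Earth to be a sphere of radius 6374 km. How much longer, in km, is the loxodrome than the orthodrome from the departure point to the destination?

Great circle: cos σ = sin φ₁ sin φ₂ + cos φ₁ cos φ₂ cos Δλ,  σ = 1.6192 rad → d_gc = 10320.7 km
Rhumb line: Δψ = +2.2630, q = Δφ/Δψ = 0.6232, d_rh = R√(Δφ²+q²Δλ²) = 10844.1 km
Excess = 10844.1 − 10320.7 = 523.4 ≈ 523 km

523 km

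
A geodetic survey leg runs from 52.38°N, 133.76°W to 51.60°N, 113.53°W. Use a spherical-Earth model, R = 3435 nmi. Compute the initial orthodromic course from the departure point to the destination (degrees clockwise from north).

θ = atan2( sin Δλ·cos φ₂ ,  cos φ₁ sin φ₂ − sin φ₁ cos φ₂ cos Δλ )
  = atan2(+0.2148, +0.0167) = 85.54°

85.5°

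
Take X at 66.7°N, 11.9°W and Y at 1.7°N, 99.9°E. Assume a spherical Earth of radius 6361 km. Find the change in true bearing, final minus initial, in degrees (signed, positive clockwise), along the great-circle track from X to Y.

+89.1°

Initial bearing θ₁ = atan2(sin Δλ cos φ₂, cos φ₁ sin φ₂ − sin φ₁ cos φ₂ cos Δλ) = 69.19°
Final bearing θ₂ = (initial bearing from the destination back to the start) + 180° = 158.29°
Δθ = θ₂ − θ₁ = +89.1°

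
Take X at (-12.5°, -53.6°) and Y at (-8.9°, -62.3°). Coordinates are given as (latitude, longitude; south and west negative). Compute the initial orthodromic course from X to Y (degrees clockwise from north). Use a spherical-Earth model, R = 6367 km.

N = sin Δλ·cos φ₂ = -0.1494;  D = cos φ₁ sin φ₂ − sin φ₁ cos φ₂ cos Δλ = +0.0603
initial course = atan2(N, D) = 291.98°

292.0°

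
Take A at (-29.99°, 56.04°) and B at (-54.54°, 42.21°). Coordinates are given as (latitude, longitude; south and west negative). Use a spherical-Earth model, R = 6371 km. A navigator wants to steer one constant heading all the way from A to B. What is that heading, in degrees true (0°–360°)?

Δψ = ln[tan(π/4+φ₂/2)/tan(π/4+φ₁/2)] = -0.5912
Δλ = -0.2414 rad (taken the short way round)
course = atan2(Δλ, Δψ) = 202.21°

202.2°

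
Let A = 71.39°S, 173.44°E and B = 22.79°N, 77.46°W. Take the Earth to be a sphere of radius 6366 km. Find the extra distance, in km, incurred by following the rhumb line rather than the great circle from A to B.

726 km

Great circle: cos σ = sin φ₁ sin φ₂ + cos φ₁ cos φ₂ cos Δλ,  σ = 2.0526 rad → d_gc = 13066.8 km
Rhumb line: Δψ = +2.2175, q = Δφ/Δψ = 0.7413, d_rh = R√(Δφ²+q²Δλ²) = 13792.6 km
Excess = 13792.6 − 13066.8 = 725.8 ≈ 726 km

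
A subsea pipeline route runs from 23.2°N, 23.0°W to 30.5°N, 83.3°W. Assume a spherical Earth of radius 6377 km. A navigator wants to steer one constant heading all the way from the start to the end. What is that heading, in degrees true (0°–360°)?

Meridional parts: M(φ₁)=+0.4165, M(φ₂)=+0.5594 → ΔM = +0.1430;  Δλ = -1.0524 rad
tan C = Δλ / ΔM = -7.3622 → C = 277.74°

277.7°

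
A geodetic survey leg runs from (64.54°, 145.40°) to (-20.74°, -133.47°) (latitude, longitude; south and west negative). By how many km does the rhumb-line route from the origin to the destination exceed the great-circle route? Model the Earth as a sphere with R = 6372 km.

Great circle: cos σ = sin φ₁ sin φ₂ + cos φ₁ cos φ₂ cos Δλ,  σ = 1.8315 rad → d_gc = 11670.2 km
Rhumb line: Δψ = -1.8578, q = Δφ/Δψ = 0.8012, d_rh = R√(Δφ²+q²Δλ²) = 11925.0 km
Excess = 11925.0 − 11670.2 = 254.8 ≈ 255 km

255 km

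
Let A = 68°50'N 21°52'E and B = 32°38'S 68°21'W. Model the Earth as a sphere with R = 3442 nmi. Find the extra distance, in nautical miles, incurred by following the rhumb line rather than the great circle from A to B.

182 nmi

Great circle: cos σ = sin φ₁ sin φ₂ + cos φ₁ cos φ₂ cos Δλ,  σ = 2.0991 rad → d_gc = 7224.9 nmi
Rhumb line: Δψ = -2.2806, q = Δφ/Δψ = 0.7765, d_rh = R√(Δφ²+q²Δλ²) = 7407.2 nmi
Excess = 7407.2 − 7224.9 = 182.3 ≈ 182 nmi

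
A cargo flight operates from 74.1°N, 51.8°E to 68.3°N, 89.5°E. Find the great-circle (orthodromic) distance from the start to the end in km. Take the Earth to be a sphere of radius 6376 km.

Haversine: a = sin²(Δφ/2)+cos φ₁ cos φ₂ sin²(Δλ/2) = 0.01313;  σ = 2·atan2(√a,√(1−a))
σ = 13.161° → d = Rσ = 6376·0.22971 = 1465 km

1465 km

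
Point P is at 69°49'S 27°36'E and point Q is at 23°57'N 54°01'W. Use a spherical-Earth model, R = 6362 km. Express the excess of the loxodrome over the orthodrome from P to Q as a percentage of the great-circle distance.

Great circle: σ = 1.9124 rad → d_gc = Rσ = 12167.0 km
Rhumb: Δφ = +1.6365, Δλ = -1.4245, Δψ = +2.1568, q = Δφ/Δψ = 0.7588 → d_rh = R√(Δφ²+q²Δλ²) = 12477.4 km
Excess = (12477.4 − 12167.0) / 12167.0 = 310.4 / 12167.0 = 2.551% ≈ 2.6%

2.6%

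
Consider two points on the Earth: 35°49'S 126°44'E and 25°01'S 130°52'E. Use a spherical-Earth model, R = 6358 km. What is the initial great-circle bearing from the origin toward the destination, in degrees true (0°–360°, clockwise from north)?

N = sin Δλ·cos φ₂ = +0.0653;  D = cos φ₁ sin φ₂ − sin φ₁ cos φ₂ cos Δλ = +0.1860
initial course = atan2(N, D) = 19.35°

19.3°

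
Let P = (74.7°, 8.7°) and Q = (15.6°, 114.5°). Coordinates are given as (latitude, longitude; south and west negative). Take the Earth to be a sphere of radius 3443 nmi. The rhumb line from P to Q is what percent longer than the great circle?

9.3%

Great circle: σ = 1.3794 rad → d_gc = Rσ = 4749.4 nmi
Rhumb: Δφ = -1.0315, Δλ = +1.8466, Δψ = -1.7319, q = Δφ/Δψ = 0.5956 → d_rh = R√(Δφ²+q²Δλ²) = 5191.5 nmi
Excess = (5191.5 − 4749.4) / 4749.4 = 442.1 / 4749.4 = 9.31% ≈ 9.3%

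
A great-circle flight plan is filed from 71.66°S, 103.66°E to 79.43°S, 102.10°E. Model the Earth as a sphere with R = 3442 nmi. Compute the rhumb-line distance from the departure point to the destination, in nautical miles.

Rhumb course C = atan2(Δλ, Δψ) with Δψ = ln[tan(π/4+φ₂/2)/tan(π/4+φ₁/2)] = -0.5568, Δλ = -0.0272 → C = 182.80°
d = R·|Δφ| / |cos C| = 3442·0.13561 / 0.99881 = 467 nmi

467 nmi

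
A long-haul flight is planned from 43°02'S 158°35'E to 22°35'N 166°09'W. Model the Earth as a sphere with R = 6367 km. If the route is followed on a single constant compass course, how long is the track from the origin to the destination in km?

Rhumb course C = atan2(Δλ, Δψ) with Δψ = ln[tan(π/4+φ₂/2)/tan(π/4+φ₁/2)] = +1.2384, Δλ = +0.6155 → C = 26.43°
d = R·|Δφ| / |cos C| = 6367·1.14523 / 0.89549 = 8143 km

8143 km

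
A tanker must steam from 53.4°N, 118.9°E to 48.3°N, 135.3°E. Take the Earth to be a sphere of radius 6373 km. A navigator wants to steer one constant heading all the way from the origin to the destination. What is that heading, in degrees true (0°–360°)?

Δψ = ln[tan(π/4+φ₂/2)/tan(π/4+φ₁/2)] = -0.1412
Δλ = +0.2862 rad (taken the short way round)
course = atan2(Δλ, Δψ) = 116.25°

116.3°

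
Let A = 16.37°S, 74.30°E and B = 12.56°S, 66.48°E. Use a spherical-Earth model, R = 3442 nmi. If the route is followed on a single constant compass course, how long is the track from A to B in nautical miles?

Rhumb course C = atan2(Δλ, Δψ) with Δψ = ln[tan(π/4+φ₂/2)/tan(π/4+φ₁/2)] = +0.0687, Δλ = -0.1365 → C = 296.71°
d = R·|Δφ| / |cos C| = 3442·0.06650 / 0.44955 = 509 nmi

509 nmi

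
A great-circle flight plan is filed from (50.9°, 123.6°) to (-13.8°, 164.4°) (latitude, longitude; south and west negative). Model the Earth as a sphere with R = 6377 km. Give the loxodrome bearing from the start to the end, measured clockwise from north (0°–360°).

150.9°

Meridional parts: M(φ₁)=+1.0354, M(φ₂)=-0.2432 → ΔM = -1.2786;  Δλ = +0.7121 rad
tan C = Δλ / ΔM = -0.5569 → C = 150.88°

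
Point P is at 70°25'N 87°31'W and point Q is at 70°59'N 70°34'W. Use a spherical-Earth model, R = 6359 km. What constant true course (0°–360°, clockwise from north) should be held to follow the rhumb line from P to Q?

84.2°

Meridional parts: M(φ₁)=+1.7569, M(φ₂)=+1.7868 → ΔM = +0.0299;  Δλ = +0.2958 rad
tan C = Δλ / ΔM = +9.8856 → C = 84.22°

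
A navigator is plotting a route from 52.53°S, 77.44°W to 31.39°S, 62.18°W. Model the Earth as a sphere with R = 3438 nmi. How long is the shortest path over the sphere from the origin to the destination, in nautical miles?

1433 nmi

Haversine: a = sin²(Δφ/2)+cos φ₁ cos φ₂ sin²(Δλ/2) = 0.04280;  σ = 2·atan2(√a,√(1−a))
σ = 23.880° → d = Rσ = 3438·0.41679 = 1433 nmi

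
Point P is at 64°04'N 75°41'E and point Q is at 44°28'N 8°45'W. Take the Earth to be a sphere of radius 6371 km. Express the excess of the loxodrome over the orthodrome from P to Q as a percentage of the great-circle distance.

6.7%

Great circle: σ = 0.8497 rad → d_gc = Rσ = 5413.2 km
Rhumb: Δφ = -0.3421, Δλ = -1.4736, Δψ = -0.6003, q = Δφ/Δψ = 0.5699 → d_rh = R√(Δφ²+q²Δλ²) = 5777.0 km
Excess = (5777.0 − 5413.2) / 5413.2 = 363.8 / 5413.2 = 6.72% ≈ 6.7%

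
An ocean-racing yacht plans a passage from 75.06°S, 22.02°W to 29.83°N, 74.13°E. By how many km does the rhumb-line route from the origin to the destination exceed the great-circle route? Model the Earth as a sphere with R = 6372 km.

Great circle: cos σ = sin φ₁ sin φ₂ + cos φ₁ cos φ₂ cos Δλ,  σ = 2.0997 rad → d_gc = 13379.2 km
Rhumb line: Δψ = +2.5775, q = Δφ/Δψ = 0.7102, d_rh = R√(Δφ²+q²Δλ²) = 13919.5 km
Excess = 13919.5 − 13379.2 = 540.3 ≈ 540 km

540 km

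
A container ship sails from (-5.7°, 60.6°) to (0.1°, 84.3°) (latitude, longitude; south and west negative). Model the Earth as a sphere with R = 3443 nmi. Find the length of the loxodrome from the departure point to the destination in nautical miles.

1464 nmi

Δψ = ln[tan(π/4+φ₂/2)/tan(π/4+φ₁/2)] = +0.1014;  Δφ = +0.1012 rad,  Δλ = +0.4136 rad
q = Δφ/Δψ = 0.9984
d = R·√(Δφ² + q²Δλ²) = 3443·0.42520 = 1464 nmi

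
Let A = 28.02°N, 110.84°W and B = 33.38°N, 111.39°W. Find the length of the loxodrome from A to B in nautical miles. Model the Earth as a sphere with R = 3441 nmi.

323 nmi

Δψ = ln[tan(π/4+φ₂/2)/tan(π/4+φ₁/2)] = +0.1089;  Δφ = +0.0935 rad,  Δλ = -0.0096 rad
q = Δφ/Δψ = 0.8593
d = R·√(Δφ² + q²Δλ²) = 3441·0.09391 = 323 nmi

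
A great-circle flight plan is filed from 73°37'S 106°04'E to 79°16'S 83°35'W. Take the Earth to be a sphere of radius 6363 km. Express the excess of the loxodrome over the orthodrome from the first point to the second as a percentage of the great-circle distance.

47.1%

Great circle: σ = 0.4716 rad → d_gc = Rσ = 3001.1 km
Rhumb: Δφ = -0.0986, Δλ = +2.9732, Δψ = -0.4268, q = Δφ/Δψ = 0.2310 → d_rh = R√(Δφ²+q²Δλ²) = 4415.6 km
Excess = (4415.6 − 3001.1) / 3001.1 = 1414.5 / 3001.1 = 47.13% ≈ 47.1%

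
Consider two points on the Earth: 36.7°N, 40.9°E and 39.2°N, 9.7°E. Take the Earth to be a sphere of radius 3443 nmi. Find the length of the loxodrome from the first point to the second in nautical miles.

1486 nmi

Rhumb course C = atan2(Δλ, Δψ) with Δψ = ln[tan(π/4+φ₂/2)/tan(π/4+φ₁/2)] = +0.0553, Δλ = -0.5445 → C = 275.80°
d = R·|Δφ| / |cos C| = 3443·0.04363 / 0.10111 = 1486 nmi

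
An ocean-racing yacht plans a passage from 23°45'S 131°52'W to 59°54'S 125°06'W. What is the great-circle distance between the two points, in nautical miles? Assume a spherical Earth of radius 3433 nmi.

cos σ = sin φ₁ sin φ₂ + cos φ₁ cos φ₂ cos Δλ
      = sin(-23.75°)sin(-59.90°) + cos(-23.75°)cos(-59.90°)cos(6.77°) = 0.8043
σ = 36.459° → d = Rσ = 3433·0.63634 = 2185 nmi

2185 nmi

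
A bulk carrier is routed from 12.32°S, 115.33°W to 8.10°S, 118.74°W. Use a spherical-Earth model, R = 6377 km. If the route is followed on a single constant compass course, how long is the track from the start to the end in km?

600 km

Δψ = ln[tan(π/4+φ₂/2)/tan(π/4+φ₁/2)] = +0.0749;  Δφ = +0.0737 rad,  Δλ = -0.0595 rad
q = Δφ/Δψ = 0.9839
d = R·√(Δφ² + q²Δλ²) = 6377·0.09410 = 600 km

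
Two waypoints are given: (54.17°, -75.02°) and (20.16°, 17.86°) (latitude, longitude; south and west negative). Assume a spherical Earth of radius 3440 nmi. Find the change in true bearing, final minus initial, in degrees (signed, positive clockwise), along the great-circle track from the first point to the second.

+67.2°

Initial bearing θ₁ = atan2(sin Δλ cos φ₂, cos φ₁ sin φ₂ − sin φ₁ cos φ₂ cos Δλ) = 75.64°
Final bearing θ₂ = (initial bearing from the destination back to the start) + 180° = 142.84°
Δθ = θ₂ − θ₁ = +67.2°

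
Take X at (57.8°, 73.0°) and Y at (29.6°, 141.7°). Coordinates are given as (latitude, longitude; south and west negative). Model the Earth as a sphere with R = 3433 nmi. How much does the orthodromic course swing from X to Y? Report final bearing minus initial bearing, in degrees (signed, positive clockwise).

At departure: θ₁ = atan2(sin Δλ cos φ₂, cos φ₁ sin φ₂ − sin φ₁ cos φ₂ cos Δλ) = 90.29°
At arrival: θ₂ = atan2(sin Δλ cos φ₁, −cos φ₂ sin φ₁ + sin φ₂ cos φ₁ cos Δλ) = 142.20°
Δθ = θ₂ − θ₁ = +51.9°

+51.9°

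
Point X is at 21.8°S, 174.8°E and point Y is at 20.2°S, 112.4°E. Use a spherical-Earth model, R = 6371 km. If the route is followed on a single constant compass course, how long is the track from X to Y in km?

Δψ = ln[tan(π/4+φ₂/2)/tan(π/4+φ₁/2)] = +0.0299;  Δφ = +0.0279 rad,  Δλ = -1.0891 rad
q = Δφ/Δψ = 0.9335
d = R·√(Δφ² + q²Δλ²) = 6371·1.01709 = 6480 km

6480 km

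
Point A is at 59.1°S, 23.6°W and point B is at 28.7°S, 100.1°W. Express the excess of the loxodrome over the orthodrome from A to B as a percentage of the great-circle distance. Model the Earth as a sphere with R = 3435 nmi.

Great circle: σ = 1.0272 rad → d_gc = Rσ = 3528.4 nmi
Rhumb: Δφ = +0.5306, Δλ = -1.3352, Δψ = +0.7627, q = Δφ/Δψ = 0.6957 → d_rh = R√(Δφ²+q²Δλ²) = 3674.4 nmi
Excess = (3674.4 − 3528.4) / 3528.4 = 146.0 / 3528.4 = 4.14% ≈ 4.1%

4.1%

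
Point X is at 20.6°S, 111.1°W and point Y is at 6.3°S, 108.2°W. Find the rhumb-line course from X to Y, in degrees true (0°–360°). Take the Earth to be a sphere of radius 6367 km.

Δψ = ln[tan(π/4+φ₂/2)/tan(π/4+φ₁/2)] = +0.2574
Δλ = +0.0506 rad (taken the short way round)
course = atan2(Δλ, Δψ) = 11.13°

11.1°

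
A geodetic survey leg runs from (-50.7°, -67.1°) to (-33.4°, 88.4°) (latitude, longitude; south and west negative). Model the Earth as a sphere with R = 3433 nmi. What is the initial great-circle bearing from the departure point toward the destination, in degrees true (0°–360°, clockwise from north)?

N = sin Δλ·cos φ₂ = +0.3462;  D = cos φ₁ sin φ₂ − sin φ₁ cos φ₂ cos Δλ = -0.9365
initial course = atan2(N, D) = 159.71°

159.7°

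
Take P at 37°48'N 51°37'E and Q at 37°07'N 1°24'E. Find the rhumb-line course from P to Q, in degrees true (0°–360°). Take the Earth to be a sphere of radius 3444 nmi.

269.0°

Meridional parts: M(φ₁)=+0.7136, M(φ₂)=+0.6985 → ΔM = -0.0150;  Δλ = -0.8764 rad
tan C = Δλ / ΔM = +58.3336 → C = 269.02°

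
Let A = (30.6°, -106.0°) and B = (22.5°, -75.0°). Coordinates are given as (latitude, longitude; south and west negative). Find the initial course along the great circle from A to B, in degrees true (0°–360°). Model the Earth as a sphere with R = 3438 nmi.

N = sin Δλ·cos φ₂ = +0.4758;  D = cos φ₁ sin φ₂ − sin φ₁ cos φ₂ cos Δλ = -0.0737
initial course = atan2(N, D) = 98.81°

98.8°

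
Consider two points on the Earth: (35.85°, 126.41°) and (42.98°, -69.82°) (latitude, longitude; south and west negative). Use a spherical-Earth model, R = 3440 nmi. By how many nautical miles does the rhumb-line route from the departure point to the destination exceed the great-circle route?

Great circle: cos σ = sin φ₁ sin φ₂ + cos φ₁ cos φ₂ cos Δλ,  σ = 1.7417 rad → d_gc = 5991.5 nmi
Rhumb line: Δψ = +0.1613, q = Δφ/Δψ = 0.7714, d_rh = R√(Δφ²+q²Δλ²) = 7596.9 nmi
Excess = 7596.9 − 5991.5 = 1605.4 ≈ 1605 nmi

1605 nmi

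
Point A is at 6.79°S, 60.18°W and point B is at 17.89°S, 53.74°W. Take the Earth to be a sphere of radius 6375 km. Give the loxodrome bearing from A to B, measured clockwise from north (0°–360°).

Δψ = ln[tan(π/4+φ₂/2)/tan(π/4+φ₁/2)] = -0.1987
Δλ = +0.1124 rad (taken the short way round)
course = atan2(Δλ, Δψ) = 150.50°

150.5°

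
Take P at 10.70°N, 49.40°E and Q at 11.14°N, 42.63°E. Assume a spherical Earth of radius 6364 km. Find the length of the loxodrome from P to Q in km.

Δψ = ln[tan(π/4+φ₂/2)/tan(π/4+φ₁/2)] = +0.0078;  Δφ = +0.0077 rad,  Δλ = -0.1182 rad
q = Δφ/Δψ = 0.9819
d = R·√(Δφ² + q²Δλ²) = 6364·0.11627 = 740 km

740 km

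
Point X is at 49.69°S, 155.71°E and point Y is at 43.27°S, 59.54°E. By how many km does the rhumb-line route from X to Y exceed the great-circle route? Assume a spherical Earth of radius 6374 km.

Great circle: cos σ = sin φ₁ sin φ₂ + cos φ₁ cos φ₂ cos Δλ,  σ = 1.0792 rad → d_gc = 6878.7 km
Rhumb line: Δψ = +0.1630, q = Δφ/Δψ = 0.6874, d_rh = R√(Δφ²+q²Δλ²) = 7389.4 km
Excess = 7389.4 − 6878.7 = 510.7 ≈ 511 km

511 km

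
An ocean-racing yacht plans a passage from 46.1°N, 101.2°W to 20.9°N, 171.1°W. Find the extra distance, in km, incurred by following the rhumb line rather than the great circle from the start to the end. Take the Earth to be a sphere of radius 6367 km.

150 km

Great circle: cos σ = sin φ₁ sin φ₂ + cos φ₁ cos φ₂ cos Δλ,  σ = 1.0705 rad → d_gc = 6816.0 km
Rhumb line: Δψ = -0.5356, q = Δφ/Δψ = 0.8211, d_rh = R√(Δφ²+q²Δλ²) = 6965.7 km
Excess = 6965.7 − 6816.0 = 149.7 ≈ 150 km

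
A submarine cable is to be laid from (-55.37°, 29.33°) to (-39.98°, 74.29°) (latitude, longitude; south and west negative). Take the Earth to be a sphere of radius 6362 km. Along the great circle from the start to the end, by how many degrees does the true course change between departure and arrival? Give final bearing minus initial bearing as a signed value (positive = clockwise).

Initial bearing θ₁ = atan2(sin Δλ cos φ₂, cos φ₁ sin φ₂ − sin φ₁ cos φ₂ cos Δλ) = 81.49°
Final bearing θ₂ = (initial bearing from the destination back to the start) + 180° = 47.18°
Δθ = θ₂ − θ₁ = -34.3°

-34.3°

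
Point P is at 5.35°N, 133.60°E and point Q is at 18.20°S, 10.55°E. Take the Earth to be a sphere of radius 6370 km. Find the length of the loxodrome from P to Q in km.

Δψ = ln[tan(π/4+φ₂/2)/tan(π/4+φ₁/2)] = -0.4166;  Δφ = -0.4110 rad,  Δλ = -2.1476 rad
q = Δφ/Δψ = 0.9865
d = R·√(Δφ² + q²Δλ²) = 6370·2.15818 = 13748 km

13748 km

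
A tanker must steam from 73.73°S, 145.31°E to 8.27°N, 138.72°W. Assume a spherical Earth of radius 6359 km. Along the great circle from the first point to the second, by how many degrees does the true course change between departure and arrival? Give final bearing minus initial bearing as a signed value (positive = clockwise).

Initial bearing θ₁ = atan2(sin Δλ cos φ₂, cos φ₁ sin φ₂ − sin φ₁ cos φ₂ cos Δλ) = 74.26°
Final bearing θ₂ = (initial bearing from the destination back to the start) + 180° = 15.81°
Δθ = θ₂ − θ₁ = -58.4°

-58.4°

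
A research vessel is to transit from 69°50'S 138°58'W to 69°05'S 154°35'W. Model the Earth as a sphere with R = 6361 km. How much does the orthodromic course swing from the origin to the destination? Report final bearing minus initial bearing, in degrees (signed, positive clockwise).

At departure: θ₁ = atan2(sin Δλ cos φ₂, cos φ₁ sin φ₂ − sin φ₁ cos φ₂ cos Δλ) = 270.43°
At arrival: θ₂ = atan2(sin Δλ cos φ₁, −cos φ₂ sin φ₁ + sin φ₂ cos φ₁ cos Δλ) = 285.06°
Δθ = θ₂ − θ₁ = +14.6°

+14.6°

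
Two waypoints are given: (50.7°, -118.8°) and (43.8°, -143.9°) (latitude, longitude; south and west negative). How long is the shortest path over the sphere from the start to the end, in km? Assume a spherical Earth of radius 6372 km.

cos σ = sin φ₁ sin φ₂ + cos φ₁ cos φ₂ cos Δλ
      = sin(50.70°)sin(43.80°) + cos(50.70°)cos(43.80°)cos(-25.10°) = 0.9496
σ = 18.270° → d = Rσ = 6372·0.31888 = 2032 km

2032 km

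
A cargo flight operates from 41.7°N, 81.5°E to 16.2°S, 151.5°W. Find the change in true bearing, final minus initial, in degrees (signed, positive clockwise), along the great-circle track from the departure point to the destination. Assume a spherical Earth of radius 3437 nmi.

At departure: θ₁ = atan2(sin Δλ cos φ₂, cos φ₁ sin φ₂ − sin φ₁ cos φ₂ cos Δλ) = 77.06°
At arrival: θ₂ = atan2(sin Δλ cos φ₁, −cos φ₂ sin φ₁ + sin φ₂ cos φ₁ cos Δλ) = 130.73°
Δθ = θ₂ − θ₁ = +53.7°

+53.7°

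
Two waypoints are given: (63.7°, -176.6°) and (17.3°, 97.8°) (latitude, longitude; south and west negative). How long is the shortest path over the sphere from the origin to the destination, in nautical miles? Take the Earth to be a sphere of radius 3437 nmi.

4355 nmi

Haversine: a = sin²(Δφ/2)+cos φ₁ cos φ₂ sin²(Δλ/2) = 0.35048;  σ = 2·atan2(√a,√(1−a))
σ = 72.600° → d = Rσ = 3437·1.26710 = 4355 nmi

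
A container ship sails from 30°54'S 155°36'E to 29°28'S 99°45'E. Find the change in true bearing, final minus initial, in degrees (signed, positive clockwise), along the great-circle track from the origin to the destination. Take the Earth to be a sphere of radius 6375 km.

Initial bearing θ₁ = atan2(sin Δλ cos φ₂, cos φ₁ sin φ₂ − sin φ₁ cos φ₂ cos Δλ) = 256.64°
Final bearing θ₂ = (initial bearing from the destination back to the start) + 180° = 286.49°
Δθ = θ₂ − θ₁ = +29.8°

+29.8°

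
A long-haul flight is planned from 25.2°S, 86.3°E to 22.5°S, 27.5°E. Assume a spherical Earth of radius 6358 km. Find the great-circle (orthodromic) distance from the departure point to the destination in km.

cos σ = sin φ₁ sin φ₂ + cos φ₁ cos φ₂ cos Δλ
      = sin(-25.20°)sin(-22.50°) + cos(-25.20°)cos(-22.50°)cos(-58.80°) = 0.5960
σ = 53.417° → d = Rσ = 6358·0.93231 = 5928 km

5928 km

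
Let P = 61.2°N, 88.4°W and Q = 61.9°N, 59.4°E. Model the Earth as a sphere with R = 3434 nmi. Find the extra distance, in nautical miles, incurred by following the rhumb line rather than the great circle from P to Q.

955 nmi

Great circle: cos σ = sin φ₁ sin φ₂ + cos φ₁ cos φ₂ cos Δλ,  σ = 0.9508 rad → d_gc = 3265.2 nmi
Rhumb line: Δψ = +0.0256, q = Δφ/Δψ = 0.4764, d_rh = R√(Δφ²+q²Δλ²) = 4220.0 nmi
Excess = 4220.0 − 3265.2 = 954.8 ≈ 955 nmi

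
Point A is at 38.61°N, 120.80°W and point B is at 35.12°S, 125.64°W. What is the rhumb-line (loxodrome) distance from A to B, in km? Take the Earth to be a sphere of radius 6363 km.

8203 km

Rhumb course C = atan2(Δλ, Δψ) with Δψ = ln[tan(π/4+φ₂/2)/tan(π/4+φ₁/2)] = -1.3870, Δλ = -0.0845 → C = 183.49°
d = R·|Δφ| / |cos C| = 6363·1.28683 / 0.99815 = 8203 km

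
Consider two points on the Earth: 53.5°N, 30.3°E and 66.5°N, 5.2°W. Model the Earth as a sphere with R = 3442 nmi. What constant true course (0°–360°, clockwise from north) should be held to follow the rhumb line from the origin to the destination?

306.6°

Δψ = ln[tan(π/4+φ₂/2)/tan(π/4+φ₁/2)] = +0.4608
Δλ = -0.6196 rad (taken the short way round)
course = atan2(Δλ, Δψ) = 306.64°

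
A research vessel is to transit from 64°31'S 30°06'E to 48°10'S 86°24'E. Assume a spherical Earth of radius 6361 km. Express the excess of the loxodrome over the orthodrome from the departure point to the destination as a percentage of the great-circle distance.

2.9%

Great circle: σ = 0.5884 rad → d_gc = Rσ = 3743.0 km
Rhumb: Δφ = +0.2854, Δλ = +0.9826, Δψ = +0.5249, q = Δφ/Δψ = 0.5437 → d_rh = R√(Δφ²+q²Δλ²) = 3852.8 km
Excess = (3852.8 − 3743.0) / 3743.0 = 109.8 / 3743.0 = 2.93% ≈ 2.9%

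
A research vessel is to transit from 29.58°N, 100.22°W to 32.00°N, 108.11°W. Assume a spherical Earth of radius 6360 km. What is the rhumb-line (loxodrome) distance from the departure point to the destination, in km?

Rhumb course C = atan2(Δλ, Δψ) with Δψ = ln[tan(π/4+φ₂/2)/tan(π/4+φ₁/2)] = +0.0492, Δλ = -0.1377 → C = 289.65°
d = R·|Δφ| / |cos C| = 6360·0.04224 / 0.33629 = 799 km

799 km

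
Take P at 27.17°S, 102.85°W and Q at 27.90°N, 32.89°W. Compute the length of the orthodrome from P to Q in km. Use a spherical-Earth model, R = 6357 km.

9631 km

cos σ = sin φ₁ sin φ₂ + cos φ₁ cos φ₂ cos Δλ
      = sin(-27.17°)sin(27.90°) + cos(-27.17°)cos(27.90°)cos(69.96°) = 0.0558
σ = 86.804° → d = Rσ = 6357·1.51501 = 9631 km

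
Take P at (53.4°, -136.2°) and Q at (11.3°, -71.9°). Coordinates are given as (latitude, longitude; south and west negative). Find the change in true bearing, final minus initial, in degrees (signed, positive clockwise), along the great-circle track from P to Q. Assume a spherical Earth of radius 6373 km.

Initial bearing θ₁ = atan2(sin Δλ cos φ₂, cos φ₁ sin φ₂ − sin φ₁ cos φ₂ cos Δλ) = 104.26°
Final bearing θ₂ = (initial bearing from the destination back to the start) + 180° = 143.89°
Δθ = θ₂ − θ₁ = +39.6°

+39.6°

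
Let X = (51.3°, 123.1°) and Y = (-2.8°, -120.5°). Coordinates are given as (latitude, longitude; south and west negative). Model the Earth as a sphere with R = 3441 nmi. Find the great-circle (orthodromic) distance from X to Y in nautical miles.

6511 nmi

cos σ = sin φ₁ sin φ₂ + cos φ₁ cos φ₂ cos Δλ
      = sin(51.30°)sin(-2.80°) + cos(51.30°)cos(-2.80°)cos(116.40°) = -0.3158
σ = 108.409° → d = Rσ = 3441·1.89209 = 6511 nmi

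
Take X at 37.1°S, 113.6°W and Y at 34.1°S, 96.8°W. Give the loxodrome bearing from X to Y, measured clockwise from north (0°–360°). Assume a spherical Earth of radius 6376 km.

77.6°

Meridional parts: M(φ₁)=-0.6982, M(φ₂)=-0.6338 → ΔM = +0.0644;  Δλ = +0.2932 rad
tan C = Δλ / ΔM = +4.5523 → C = 77.61°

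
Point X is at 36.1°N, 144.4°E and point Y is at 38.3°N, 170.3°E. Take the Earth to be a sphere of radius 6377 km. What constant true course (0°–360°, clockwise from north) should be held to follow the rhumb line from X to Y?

83.9°

Meridional parts: M(φ₁)=+0.6764, M(φ₂)=+0.7246 → ΔM = +0.0482;  Δλ = +0.4520 rad
tan C = Δλ / ΔM = +9.3761 → C = 83.91°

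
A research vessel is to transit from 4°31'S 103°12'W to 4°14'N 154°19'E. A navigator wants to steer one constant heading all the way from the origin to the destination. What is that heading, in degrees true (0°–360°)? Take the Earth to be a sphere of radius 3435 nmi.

274.9°

Meridional parts: M(φ₁)=-0.0789, M(φ₂)=+0.0740 → ΔM = +0.1529;  Δλ = -1.7887 rad
tan C = Δλ / ΔM = -11.7010 → C = 274.88°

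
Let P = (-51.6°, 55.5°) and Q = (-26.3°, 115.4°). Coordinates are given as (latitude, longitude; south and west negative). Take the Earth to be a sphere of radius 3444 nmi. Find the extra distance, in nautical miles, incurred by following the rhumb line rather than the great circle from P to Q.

62 nmi

Great circle: cos σ = sin φ₁ sin φ₂ + cos φ₁ cos φ₂ cos Δλ,  σ = 0.8937 rad → d_gc = 3078.05 nmi
Rhumb line: Δψ = +0.5788, q = Δφ/Δψ = 0.7629, d_rh = R√(Δφ²+q²Δλ²) = 3139.63 nmi
Excess = 3139.63 − 3078.05 = 61.58 ≈ 62 nmi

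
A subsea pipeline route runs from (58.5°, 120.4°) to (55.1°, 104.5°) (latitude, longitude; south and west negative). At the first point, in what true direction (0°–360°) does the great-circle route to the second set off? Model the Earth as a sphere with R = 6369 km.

255.5°

N = sin Δλ·cos φ₂ = -0.1567;  D = cos φ₁ sin φ₂ − sin φ₁ cos φ₂ cos Δλ = -0.0406
initial course = atan2(N, D) = 255.46°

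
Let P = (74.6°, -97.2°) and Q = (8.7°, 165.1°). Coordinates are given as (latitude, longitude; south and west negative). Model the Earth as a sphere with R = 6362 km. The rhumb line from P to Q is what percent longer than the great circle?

7.2%

Great circle: σ = 1.4599 rad → d_gc = Rσ = 9288.0 km
Rhumb: Δφ = -1.1502, Δλ = -1.7052, Δψ = -1.8485, q = Δφ/Δψ = 0.6222 → d_rh = R√(Δφ²+q²Δλ²) = 9955.2 km
Excess = (9955.2 − 9288.0) / 9288.0 = 667.2 / 9288.0 = 7.18% ≈ 7.2%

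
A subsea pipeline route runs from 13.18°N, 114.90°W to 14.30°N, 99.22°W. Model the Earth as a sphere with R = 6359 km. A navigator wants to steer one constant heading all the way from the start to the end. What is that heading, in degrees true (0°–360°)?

85.8°

Meridional parts: M(φ₁)=+0.2321, M(φ₂)=+0.2522 → ΔM = +0.0201;  Δλ = +0.2737 rad
tan C = Δλ / ΔM = +13.5991 → C = 85.79°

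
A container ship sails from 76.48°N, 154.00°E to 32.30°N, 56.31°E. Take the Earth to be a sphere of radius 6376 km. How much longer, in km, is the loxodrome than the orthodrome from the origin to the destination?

Great circle: cos σ = sin φ₁ sin φ₂ + cos φ₁ cos φ₂ cos Δλ,  σ = 1.0551 rad → d_gc = 6727.6 km
Rhumb line: Δψ = -1.5363, q = Δφ/Δψ = 0.5019, d_rh = R√(Δφ²+q²Δλ²) = 7344.5 km
Excess = 7344.5 − 6727.6 = 616.9 ≈ 617 km

617 km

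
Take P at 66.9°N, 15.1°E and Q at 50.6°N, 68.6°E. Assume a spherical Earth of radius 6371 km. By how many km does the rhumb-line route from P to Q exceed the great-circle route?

Great circle: cos σ = sin φ₁ sin φ₂ + cos φ₁ cos φ₂ cos Δλ,  σ = 0.5377 rad → d_gc = 3425.5 km
Rhumb line: Δψ = -0.5608, q = Δφ/Δψ = 0.5073, d_rh = R√(Δφ²+q²Δλ²) = 3520.3 km
Excess = 3520.3 − 3425.5 = 94.8 ≈ 95 km

95 km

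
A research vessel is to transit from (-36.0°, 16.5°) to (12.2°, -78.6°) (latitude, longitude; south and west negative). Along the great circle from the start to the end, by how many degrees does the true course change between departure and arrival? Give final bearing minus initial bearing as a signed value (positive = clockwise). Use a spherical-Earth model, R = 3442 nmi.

+27.7°

At departure: θ₁ = atan2(sin Δλ cos φ₂, cos φ₁ sin φ₂ − sin φ₁ cos φ₂ cos Δλ) = 277.02°
At arrival: θ₂ = atan2(sin Δλ cos φ₁, −cos φ₂ sin φ₁ + sin φ₂ cos φ₁ cos Δλ) = 304.76°
Δθ = θ₂ − θ₁ = +27.7°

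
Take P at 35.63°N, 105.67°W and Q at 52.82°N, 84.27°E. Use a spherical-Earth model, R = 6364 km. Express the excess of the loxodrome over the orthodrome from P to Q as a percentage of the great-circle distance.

Great circle: σ = 1.5905 rad → d_gc = Rσ = 10121.8 km
Rhumb: Δφ = +0.3000, Δλ = -2.9681, Δψ = +0.4233, q = Δφ/Δψ = 0.7087 → d_rh = R√(Δφ²+q²Δλ²) = 13523.1 km
Excess = (13523.1 − 10121.8) / 10121.8 = 3401.3 / 10121.8 = 33.60% ≈ 33.6%

33.6%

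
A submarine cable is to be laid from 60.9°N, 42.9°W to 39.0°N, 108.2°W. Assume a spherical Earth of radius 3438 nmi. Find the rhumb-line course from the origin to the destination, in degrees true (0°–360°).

Δψ = ln[tan(π/4+φ₂/2)/tan(π/4+φ₁/2)] = -0.6085
Δλ = -1.1397 rad (taken the short way round)
course = atan2(Δλ, Δψ) = 241.90°

241.9°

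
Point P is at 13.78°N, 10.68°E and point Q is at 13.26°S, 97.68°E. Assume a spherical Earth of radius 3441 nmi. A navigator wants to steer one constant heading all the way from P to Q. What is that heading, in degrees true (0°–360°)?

107.4°

Δψ = ln[tan(π/4+φ₂/2)/tan(π/4+φ₁/2)] = -0.4764
Δλ = +1.5184 rad (taken the short way round)
course = atan2(Δλ, Δψ) = 107.42°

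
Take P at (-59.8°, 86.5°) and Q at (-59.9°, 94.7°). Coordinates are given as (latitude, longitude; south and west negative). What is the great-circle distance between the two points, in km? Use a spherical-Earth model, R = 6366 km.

cos σ = sin φ₁ sin φ₂ + cos φ₁ cos φ₂ cos Δλ
      = sin(-59.80°)sin(-59.90°) + cos(-59.80°)cos(-59.90°)cos(8.20°) = 0.9974
σ = 4.117° → d = Rσ = 6366·0.07186 = 457 km

457 km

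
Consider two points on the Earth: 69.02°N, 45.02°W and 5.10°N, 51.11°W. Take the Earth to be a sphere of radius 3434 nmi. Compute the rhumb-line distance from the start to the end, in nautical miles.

3839 nmi

Rhumb course C = atan2(Δλ, Δψ) with Δψ = ln[tan(π/4+φ₂/2)/tan(π/4+φ₁/2)] = -1.5974, Δλ = -0.1063 → C = 183.81°
d = R·|Δφ| / |cos C| = 3434·1.11561 / 0.99779 = 3839 nmi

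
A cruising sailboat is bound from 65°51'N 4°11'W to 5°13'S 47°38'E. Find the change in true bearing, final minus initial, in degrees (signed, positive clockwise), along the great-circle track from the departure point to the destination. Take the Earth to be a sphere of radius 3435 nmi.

+33.5°

At departure: θ₁ = atan2(sin Δλ cos φ₂, cos φ₁ sin φ₂ − sin φ₁ cos φ₂ cos Δλ) = 127.42°
At arrival: θ₂ = atan2(sin Δλ cos φ₁, −cos φ₂ sin φ₁ + sin φ₂ cos φ₁ cos Δλ) = 160.96°
Δθ = θ₂ − θ₁ = +33.5°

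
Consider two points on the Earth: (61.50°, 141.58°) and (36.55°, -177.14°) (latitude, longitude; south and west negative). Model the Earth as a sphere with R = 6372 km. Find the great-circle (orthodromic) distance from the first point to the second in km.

3978 km

cos σ = sin φ₁ sin φ₂ + cos φ₁ cos φ₂ cos Δλ
      = sin(61.50°)sin(36.55°) + cos(61.50°)cos(36.55°)cos(41.28°) = 0.8114
σ = 35.765° → d = Rσ = 6372·0.62422 = 3978 km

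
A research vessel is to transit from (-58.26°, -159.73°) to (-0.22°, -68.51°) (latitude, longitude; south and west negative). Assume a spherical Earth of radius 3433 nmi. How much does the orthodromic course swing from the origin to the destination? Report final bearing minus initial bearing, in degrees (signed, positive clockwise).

At departure: θ₁ = atan2(sin Δλ cos φ₂, cos φ₁ sin φ₂ − sin φ₁ cos φ₂ cos Δλ) = 91.15°
At arrival: θ₂ = atan2(sin Δλ cos φ₁, −cos φ₂ sin φ₁ + sin φ₂ cos φ₁ cos Δλ) = 31.73°
Δθ = θ₂ − θ₁ = -59.4°

-59.4°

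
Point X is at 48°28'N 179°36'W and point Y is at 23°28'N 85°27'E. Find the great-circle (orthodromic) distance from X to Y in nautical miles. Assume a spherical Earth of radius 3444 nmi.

cos σ = sin φ₁ sin φ₂ + cos φ₁ cos φ₂ cos Δλ
      = sin(48.47°)sin(23.47°) + cos(48.47°)cos(23.47°)cos(-94.95°) = 0.2456
σ = 75.782° → d = Rσ = 3444·1.32265 = 4555 nmi

4555 nmi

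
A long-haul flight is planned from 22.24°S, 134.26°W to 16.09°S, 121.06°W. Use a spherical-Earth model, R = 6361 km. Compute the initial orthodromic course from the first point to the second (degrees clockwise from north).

N = sin Δλ·cos φ₂ = +0.2194;  D = cos φ₁ sin φ₂ − sin φ₁ cos φ₂ cos Δλ = +0.0975
initial course = atan2(N, D) = 66.04°

66.0°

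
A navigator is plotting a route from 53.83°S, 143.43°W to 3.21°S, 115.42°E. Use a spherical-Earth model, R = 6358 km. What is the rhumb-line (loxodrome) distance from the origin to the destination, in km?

10889 km

Rhumb course C = atan2(Δλ, Δψ) with Δψ = ln[tan(π/4+φ₂/2)/tan(π/4+φ₁/2)] = +1.0631, Δλ = -1.7654 → C = 301.06°
d = R·|Δφ| / |cos C| = 6358·0.88349 / 0.51587 = 10889 km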